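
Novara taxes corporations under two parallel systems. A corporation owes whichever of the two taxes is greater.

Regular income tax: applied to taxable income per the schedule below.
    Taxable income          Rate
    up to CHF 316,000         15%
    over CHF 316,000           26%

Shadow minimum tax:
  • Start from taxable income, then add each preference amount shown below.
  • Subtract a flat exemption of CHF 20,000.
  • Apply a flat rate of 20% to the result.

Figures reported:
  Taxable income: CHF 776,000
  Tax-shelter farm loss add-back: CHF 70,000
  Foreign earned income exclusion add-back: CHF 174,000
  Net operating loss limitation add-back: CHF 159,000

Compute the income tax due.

CHF 231,800

Regular income tax:
  CHF 316,000 × 15% = CHF 47,400
  CHF 460,000 × 26% = CHF 119,600
  → CHF 167,000

Shadow minimum tax:
  Adjusted income: CHF 776,000 + CHF 70,000 + CHF 174,000 + CHF 159,000 = CHF 1,179,000
  Less exemption CHF 20,000 → base CHF 1,159,000
  CHF 1,159,000 × 20% = CHF 231,800

CHF 231,800 > CHF 167,000, so the shadow minimum tax is the binding amount.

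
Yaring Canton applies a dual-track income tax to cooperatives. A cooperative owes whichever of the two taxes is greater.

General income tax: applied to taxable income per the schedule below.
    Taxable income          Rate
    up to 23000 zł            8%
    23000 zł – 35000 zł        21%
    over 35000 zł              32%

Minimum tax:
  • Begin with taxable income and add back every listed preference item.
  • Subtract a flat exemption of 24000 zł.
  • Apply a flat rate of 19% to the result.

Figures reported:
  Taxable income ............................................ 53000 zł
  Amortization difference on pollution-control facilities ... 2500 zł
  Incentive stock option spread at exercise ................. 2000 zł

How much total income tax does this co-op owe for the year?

10120 zł

General income tax:
  23000 zł × 8% = 1840 zł
  12000 zł × 21% = 2520 zł
  18000 zł × 32% = 5760 zł
  → 10120 zł

Minimum tax:
  Adjusted income: 53000 zł + 2500 zł + 2000 zł = 57500 zł
  Less exemption 24000 zł → base 33500 zł
  33500 zł × 19% = 6365 zł

10120 zł > 6365 zł, so the general income tax governs.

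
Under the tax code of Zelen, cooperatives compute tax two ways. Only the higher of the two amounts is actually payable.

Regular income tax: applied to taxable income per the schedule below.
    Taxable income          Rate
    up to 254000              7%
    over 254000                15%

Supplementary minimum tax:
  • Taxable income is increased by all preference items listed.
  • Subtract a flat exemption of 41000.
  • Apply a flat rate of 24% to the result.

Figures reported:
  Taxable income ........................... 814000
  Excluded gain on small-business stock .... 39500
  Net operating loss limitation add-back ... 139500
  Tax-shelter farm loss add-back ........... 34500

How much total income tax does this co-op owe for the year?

236760

Supplementary minimum tax:
  Adjusted income: 814000 + 39500 + 139500 + 34500 = 1027500
  Less exemption 41000 → base 986500
  986500 × 24% = 236760

Regular income tax:
  254000 × 7% = 17780
  560000 × 15% = 84000
  → 101780

236760 > 101780, so the supplementary minimum tax is the binding amount.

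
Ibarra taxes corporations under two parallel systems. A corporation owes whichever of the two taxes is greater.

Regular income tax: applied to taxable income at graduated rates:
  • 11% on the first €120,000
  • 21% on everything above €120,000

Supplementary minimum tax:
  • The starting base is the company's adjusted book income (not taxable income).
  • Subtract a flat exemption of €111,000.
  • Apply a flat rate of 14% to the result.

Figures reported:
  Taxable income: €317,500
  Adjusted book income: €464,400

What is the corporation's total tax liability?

Supplementary minimum tax:
  Base (adjusted book income): €464,400
  Less exemption €111,000 → base €353,400
  €353,400 × 14% = €49,476

Regular income tax:
  €120,000 × 11% = €13,200
  €197,500 × 21% = €41,475
  → €54,675

€54,675 > €49,476, so the regular income tax governs.

€54,675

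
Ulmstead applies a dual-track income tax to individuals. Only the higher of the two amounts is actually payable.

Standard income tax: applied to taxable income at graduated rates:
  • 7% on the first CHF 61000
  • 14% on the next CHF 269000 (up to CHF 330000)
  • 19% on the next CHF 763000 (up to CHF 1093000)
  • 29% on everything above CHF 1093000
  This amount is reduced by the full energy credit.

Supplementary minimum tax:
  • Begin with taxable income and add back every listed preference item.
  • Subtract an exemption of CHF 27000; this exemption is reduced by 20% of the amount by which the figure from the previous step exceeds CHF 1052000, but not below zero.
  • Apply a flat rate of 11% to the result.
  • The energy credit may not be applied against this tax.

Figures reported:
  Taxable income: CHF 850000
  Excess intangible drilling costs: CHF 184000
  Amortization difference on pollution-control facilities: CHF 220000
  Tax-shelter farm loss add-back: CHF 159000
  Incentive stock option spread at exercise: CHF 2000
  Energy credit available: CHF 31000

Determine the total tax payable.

Standard income tax:
  CHF 61000 × 7% = CHF 4270
  CHF 269000 × 14% = CHF 37660
  CHF 520000 × 19% = CHF 98800
  → CHF 140730
  Less energy credit CHF 31000 → CHF 109730

Supplementary minimum tax:
  Adjusted income: CHF 850000 + CHF 184000 + CHF 220000 + CHF 159000 + CHF 2000 = CHF 1415000
  Exemption: 20% × (CHF 1415000 − CHF 1052000) = CHF 72600 ≥ CHF 27000, so the exemption is fully phased out
  Base: CHF 1415000 − CHF 0 = CHF 1415000
  CHF 1415000 × 11% = CHF 155650

CHF 155650 > CHF 109730, so the supplementary minimum tax is the binding amount.

CHF 155650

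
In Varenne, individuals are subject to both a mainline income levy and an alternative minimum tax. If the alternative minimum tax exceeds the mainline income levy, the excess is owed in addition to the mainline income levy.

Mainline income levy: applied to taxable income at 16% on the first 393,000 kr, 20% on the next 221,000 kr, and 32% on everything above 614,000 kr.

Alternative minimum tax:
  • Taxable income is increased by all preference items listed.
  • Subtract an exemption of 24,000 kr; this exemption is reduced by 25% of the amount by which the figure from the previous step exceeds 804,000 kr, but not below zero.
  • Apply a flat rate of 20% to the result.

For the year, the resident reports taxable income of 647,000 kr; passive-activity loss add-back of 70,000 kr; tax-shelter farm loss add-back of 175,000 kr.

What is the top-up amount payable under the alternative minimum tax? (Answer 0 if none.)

60,360 kr

Alternative minimum tax:
  Adjusted income: 647,000 kr + 70,000 kr + 175,000 kr = 892,000 kr
  Exemption: 24,000 kr − 25% × (892,000 kr − 804,000 kr) = 24,000 kr − 22,000 kr = 2,000 kr
  Base: 892,000 kr − 2,000 kr = 890,000 kr
  890,000 kr × 20% = 178,000 kr

Mainline income levy:
  393,000 kr × 16% = 62,880 kr
  221,000 kr × 20% = 44,200 kr
  33,000 kr × 32% = 10,560 kr
  → 117,640 kr

Excess of alternative minimum tax over mainline income levy: 178,000 kr − 117,640 kr = 60,360 kr.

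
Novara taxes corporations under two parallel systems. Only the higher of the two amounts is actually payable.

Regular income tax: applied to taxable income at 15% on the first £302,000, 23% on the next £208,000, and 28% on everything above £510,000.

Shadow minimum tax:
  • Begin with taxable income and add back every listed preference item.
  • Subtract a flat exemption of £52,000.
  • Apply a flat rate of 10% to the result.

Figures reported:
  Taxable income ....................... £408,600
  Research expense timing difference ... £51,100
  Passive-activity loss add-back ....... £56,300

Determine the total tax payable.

Shadow minimum tax:
  Adjusted income: £408,600 + £51,100 + £56,300 = £516,000
  Less exemption £52,000 → base £464,000
  £464,000 × 10% = £46,400

Regular income tax:
  £302,000 × 15% = £45,300
  £106,600 × 23% = £24,518
  → £69,818

£69,818 > £46,400, so the regular income tax governs.

£69,818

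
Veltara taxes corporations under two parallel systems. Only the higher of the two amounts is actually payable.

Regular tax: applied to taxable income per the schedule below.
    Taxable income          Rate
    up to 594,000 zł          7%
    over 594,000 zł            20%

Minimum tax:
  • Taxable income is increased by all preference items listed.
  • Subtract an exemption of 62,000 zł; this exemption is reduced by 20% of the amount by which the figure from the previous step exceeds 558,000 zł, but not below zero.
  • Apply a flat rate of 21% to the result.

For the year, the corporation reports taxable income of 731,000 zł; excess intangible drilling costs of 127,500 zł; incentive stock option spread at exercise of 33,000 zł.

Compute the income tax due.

187,215 zł

Minimum tax:
  Adjusted income: 731,000 zł + 127,500 zł + 33,000 zł = 891,500 zł
  Exemption: 20% × (891,500 zł − 558,000 zł) = 66,700 zł ≥ 62,000 zł, so the exemption is fully phased out
  Base: 891,500 zł − 0 zł = 891,500 zł
  891,500 zł × 21% = 187,215 zł

Regular tax:
  594,000 zł × 7% = 41,580 zł
  137,000 zł × 20% = 27,400 zł
  → 68,980 zł

187,215 zł > 68,980 zł, so the minimum tax is the binding amount.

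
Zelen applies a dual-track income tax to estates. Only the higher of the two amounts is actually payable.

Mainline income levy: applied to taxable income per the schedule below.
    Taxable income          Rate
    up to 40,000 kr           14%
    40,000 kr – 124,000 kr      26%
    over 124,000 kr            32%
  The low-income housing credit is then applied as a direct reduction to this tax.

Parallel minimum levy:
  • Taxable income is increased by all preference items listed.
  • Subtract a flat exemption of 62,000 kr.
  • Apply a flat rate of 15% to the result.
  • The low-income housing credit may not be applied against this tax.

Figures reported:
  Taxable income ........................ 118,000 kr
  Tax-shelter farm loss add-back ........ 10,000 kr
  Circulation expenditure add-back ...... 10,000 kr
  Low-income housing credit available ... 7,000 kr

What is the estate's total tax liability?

18,880 kr

Mainline income levy:
  40,000 kr × 14% = 5,600 kr
  78,000 kr × 26% = 20,280 kr
  → 25,880 kr
  Less low-income housing credit 7,000 kr → 18,880 kr

Parallel minimum levy:
  Adjusted income: 118,000 kr + 10,000 kr + 10,000 kr = 138,000 kr
  Less exemption 62,000 kr → base 76,000 kr
  76,000 kr × 15% = 11,400 kr

18,880 kr > 11,400 kr, so the mainline income levy governs.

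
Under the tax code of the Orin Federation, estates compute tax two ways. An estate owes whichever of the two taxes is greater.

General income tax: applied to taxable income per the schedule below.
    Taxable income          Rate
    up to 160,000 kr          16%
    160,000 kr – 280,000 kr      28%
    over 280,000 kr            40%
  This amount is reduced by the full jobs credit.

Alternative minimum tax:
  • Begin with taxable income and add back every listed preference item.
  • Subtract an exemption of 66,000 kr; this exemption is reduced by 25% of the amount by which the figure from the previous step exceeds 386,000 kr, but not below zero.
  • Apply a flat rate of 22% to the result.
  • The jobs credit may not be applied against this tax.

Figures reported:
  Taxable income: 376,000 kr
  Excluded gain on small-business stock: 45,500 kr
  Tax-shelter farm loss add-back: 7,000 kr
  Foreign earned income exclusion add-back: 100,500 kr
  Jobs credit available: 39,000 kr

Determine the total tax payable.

General income tax:
  160,000 kr × 16% = 25,600 kr
  120,000 kr × 28% = 33,600 kr
  96,000 kr × 40% = 38,400 kr
  → 97,600 kr
  Less jobs credit 39,000 kr → 58,600 kr

Alternative minimum tax:
  Adjusted income: 376,000 kr + 45,500 kr + 7,000 kr + 100,500 kr = 529,000 kr
  Exemption: 66,000 kr − 25% × (529,000 kr − 386,000 kr) = 66,000 kr − 35,750 kr = 30,250 kr
  Base: 529,000 kr − 30,250 kr = 498,750 kr
  498,750 kr × 22% = 109,725 kr

109,725 kr > 58,600 kr, so the alternative minimum tax is the binding amount.

109,725 kr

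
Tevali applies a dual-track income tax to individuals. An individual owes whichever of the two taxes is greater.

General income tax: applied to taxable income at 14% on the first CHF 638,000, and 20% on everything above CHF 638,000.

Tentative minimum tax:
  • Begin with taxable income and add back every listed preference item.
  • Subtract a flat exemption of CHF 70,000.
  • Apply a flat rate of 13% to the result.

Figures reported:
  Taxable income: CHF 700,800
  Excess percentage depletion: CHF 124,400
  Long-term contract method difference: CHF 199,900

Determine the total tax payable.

Tentative minimum tax:
  Adjusted income: CHF 700,800 + CHF 124,400 + CHF 199,900 = CHF 1,025,100
  Less exemption CHF 70,000 → base CHF 955,100
  CHF 955,100 × 13% = CHF 124,163

General income tax:
  CHF 638,000 × 14% = CHF 89,320
  CHF 62,800 × 20% = CHF 12,560
  → CHF 101,880

CHF 124,163 > CHF 101,880, so the tentative minimum tax is the binding amount.

CHF 124,163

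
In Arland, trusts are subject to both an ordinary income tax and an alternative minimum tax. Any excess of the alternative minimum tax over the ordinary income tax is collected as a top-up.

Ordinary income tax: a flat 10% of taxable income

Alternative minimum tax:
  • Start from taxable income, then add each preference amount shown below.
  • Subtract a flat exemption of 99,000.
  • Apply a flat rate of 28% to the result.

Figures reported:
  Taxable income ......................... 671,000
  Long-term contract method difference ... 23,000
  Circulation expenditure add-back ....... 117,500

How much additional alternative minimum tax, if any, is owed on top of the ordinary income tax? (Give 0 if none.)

132,400

Alternative minimum tax:
  Adjusted income: 671,000 + 23,000 + 117,500 = 811,500
  Less exemption 99,000 → base 712,500
  712,500 × 28% = 199,500

Ordinary income tax:
  671,000 × 10% = 67,100

Excess of alternative minimum tax over ordinary income tax: 199,500 − 67,100 = 132,400.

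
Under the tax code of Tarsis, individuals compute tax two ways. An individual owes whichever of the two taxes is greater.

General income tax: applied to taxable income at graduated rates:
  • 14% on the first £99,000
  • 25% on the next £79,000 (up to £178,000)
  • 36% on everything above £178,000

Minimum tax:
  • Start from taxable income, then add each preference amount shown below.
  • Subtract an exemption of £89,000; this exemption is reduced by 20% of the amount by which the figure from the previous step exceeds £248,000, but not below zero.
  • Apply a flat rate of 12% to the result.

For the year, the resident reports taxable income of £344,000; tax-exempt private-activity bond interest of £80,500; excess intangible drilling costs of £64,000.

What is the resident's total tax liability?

General income tax:
  £99,000 × 14% = £13,860
  £79,000 × 25% = £19,750
  £166,000 × 36% = £59,760
  → £93,370

Minimum tax:
  Adjusted income: £344,000 + £80,500 + £64,000 = £488,500
  Exemption: £89,000 − 20% × (£488,500 − £248,000) = £89,000 − £48,100 = £40,900
  Base: £488,500 − £40,900 = £447,600
  £447,600 × 12% = £53,712

£93,370 > £53,712, so the general income tax governs.

£93,370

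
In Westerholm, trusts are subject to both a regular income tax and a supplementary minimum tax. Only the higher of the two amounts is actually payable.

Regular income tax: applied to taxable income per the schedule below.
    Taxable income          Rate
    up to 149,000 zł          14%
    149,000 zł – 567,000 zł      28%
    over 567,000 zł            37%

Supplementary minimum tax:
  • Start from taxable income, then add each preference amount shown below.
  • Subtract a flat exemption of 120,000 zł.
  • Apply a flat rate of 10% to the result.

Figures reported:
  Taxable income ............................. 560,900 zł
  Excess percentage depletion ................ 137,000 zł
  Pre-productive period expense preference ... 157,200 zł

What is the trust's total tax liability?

136,192 zł

Regular income tax:
  149,000 zł × 14% = 20,860 zł
  411,900 zł × 28% = 115,332 zł
  → 136,192 zł

Supplementary minimum tax:
  Adjusted income: 560,900 zł + 137,000 zł + 157,200 zł = 855,100 zł
  Less exemption 120,000 zł → base 735,100 zł
  735,100 zł × 10% = 73,510 zł

136,192 zł > 73,510 zł, so the regular income tax governs.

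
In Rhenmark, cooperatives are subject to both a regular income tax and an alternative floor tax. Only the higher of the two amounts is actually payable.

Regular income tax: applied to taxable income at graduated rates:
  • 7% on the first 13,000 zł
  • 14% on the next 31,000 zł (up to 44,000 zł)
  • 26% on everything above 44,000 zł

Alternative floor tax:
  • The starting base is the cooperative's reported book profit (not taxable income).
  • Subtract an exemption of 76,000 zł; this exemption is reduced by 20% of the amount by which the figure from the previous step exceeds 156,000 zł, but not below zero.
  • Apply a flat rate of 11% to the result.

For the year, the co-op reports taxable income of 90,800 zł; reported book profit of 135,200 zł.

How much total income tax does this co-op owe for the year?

Alternative floor tax:
  Base (reported book profit): 135,200 zł
  Exemption: 135,200 zł ≤ 156,000 zł, so full 76,000 zł applies
  Base: 135,200 zł − 76,000 zł = 59,200 zł
  59,200 zł × 11% = 6,512 zł

Regular income tax:
  13,000 zł × 7% = 910 zł
  31,000 zł × 14% = 4,340 zł
  46,800 zł × 26% = 12,168 zł
  → 17,418 zł

17,418 zł > 6,512 zł, so the regular income tax governs.

17,418 zł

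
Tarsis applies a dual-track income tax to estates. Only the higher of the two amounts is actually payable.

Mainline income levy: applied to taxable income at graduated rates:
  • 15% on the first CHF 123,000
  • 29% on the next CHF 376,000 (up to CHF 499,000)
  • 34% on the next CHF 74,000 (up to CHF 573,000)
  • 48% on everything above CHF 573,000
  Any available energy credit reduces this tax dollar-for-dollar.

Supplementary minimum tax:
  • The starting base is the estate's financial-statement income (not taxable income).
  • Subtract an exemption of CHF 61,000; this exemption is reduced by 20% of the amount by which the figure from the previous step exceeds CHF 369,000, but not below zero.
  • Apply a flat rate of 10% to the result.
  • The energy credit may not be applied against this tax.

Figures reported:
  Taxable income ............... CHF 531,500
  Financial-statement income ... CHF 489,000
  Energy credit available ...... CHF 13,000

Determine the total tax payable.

Supplementary minimum tax:
  Base (financial-statement income): CHF 489,000
  Exemption: CHF 61,000 − 20% × (CHF 489,000 − CHF 369,000) = CHF 61,000 − CHF 24,000 = CHF 37,000
  Base: CHF 489,000 − CHF 37,000 = CHF 452,000
  CHF 452,000 × 10% = CHF 45,200

Mainline income levy:
  CHF 123,000 × 15% = CHF 18,450
  CHF 376,000 × 29% = CHF 109,040
  CHF 32,500 × 34% = CHF 11,050
  → CHF 138,540
  Less energy credit CHF 13,000 → CHF 125,540

CHF 125,540 > CHF 45,200, so the mainline income levy governs.

CHF 125,540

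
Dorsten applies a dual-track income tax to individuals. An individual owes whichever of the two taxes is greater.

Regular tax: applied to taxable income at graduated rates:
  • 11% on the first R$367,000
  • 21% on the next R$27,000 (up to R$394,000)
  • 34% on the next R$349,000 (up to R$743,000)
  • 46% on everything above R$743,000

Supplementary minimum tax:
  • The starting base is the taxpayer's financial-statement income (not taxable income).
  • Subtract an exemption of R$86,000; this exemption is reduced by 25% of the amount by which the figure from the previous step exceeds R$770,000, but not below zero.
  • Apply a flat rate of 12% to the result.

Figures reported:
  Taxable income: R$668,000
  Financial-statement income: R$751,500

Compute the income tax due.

R$139,200

Supplementary minimum tax:
  Base (financial-statement income): R$751,500
  Exemption: R$751,500 ≤ R$770,000, so full R$86,000 applies
  Base: R$751,500 − R$86,000 = R$665,500
  R$665,500 × 12% = R$79,860

Regular tax:
  R$367,000 × 11% = R$40,370
  R$27,000 × 21% = R$5,670
  R$274,000 × 34% = R$93,160
  → R$139,200

R$139,200 > R$79,860, so the regular tax governs.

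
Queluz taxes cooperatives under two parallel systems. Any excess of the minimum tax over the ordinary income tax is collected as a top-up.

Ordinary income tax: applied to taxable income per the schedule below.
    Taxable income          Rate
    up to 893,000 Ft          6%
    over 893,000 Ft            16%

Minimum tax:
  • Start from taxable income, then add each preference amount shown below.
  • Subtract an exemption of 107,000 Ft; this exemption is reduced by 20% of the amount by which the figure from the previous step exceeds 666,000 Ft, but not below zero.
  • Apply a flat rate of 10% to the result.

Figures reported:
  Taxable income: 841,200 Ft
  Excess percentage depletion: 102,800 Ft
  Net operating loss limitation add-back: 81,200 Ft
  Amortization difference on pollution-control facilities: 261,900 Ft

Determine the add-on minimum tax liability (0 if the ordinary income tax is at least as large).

78,238 Ft

Minimum tax:
  Adjusted income: 841,200 Ft + 102,800 Ft + 81,200 Ft + 261,900 Ft = 1,287,100 Ft
  Exemption: 20% × (1,287,100 Ft − 666,000 Ft) = 124,220 Ft ≥ 107,000 Ft, so the exemption is fully phased out
  Base: 1,287,100 Ft − 0 Ft = 1,287,100 Ft
  1,287,100 Ft × 10% = 128,710 Ft

Ordinary income tax:
  841,200 Ft × 6% = 50,472 Ft

Excess of minimum tax over ordinary income tax: 128,710 Ft − 50,472 Ft = 78,238 Ft.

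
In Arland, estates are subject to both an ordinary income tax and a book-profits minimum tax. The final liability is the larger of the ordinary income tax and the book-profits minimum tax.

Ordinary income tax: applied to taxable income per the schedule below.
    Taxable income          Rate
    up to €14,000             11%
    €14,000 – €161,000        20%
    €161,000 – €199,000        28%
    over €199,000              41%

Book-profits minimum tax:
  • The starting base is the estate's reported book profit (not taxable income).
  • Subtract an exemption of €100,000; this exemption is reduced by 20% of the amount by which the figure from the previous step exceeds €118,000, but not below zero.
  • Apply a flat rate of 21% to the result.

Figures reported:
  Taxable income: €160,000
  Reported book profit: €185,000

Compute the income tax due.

€30,740

Book-profits minimum tax:
  Base (reported book profit): €185,000
  Exemption: €100,000 − 20% × (€185,000 − €118,000) = €100,000 − €13,400 = €86,600
  Base: €185,000 − €86,600 = €98,400
  €98,400 × 21% = €20,664

Ordinary income tax:
  €14,000 × 11% = €1,540
  €146,000 × 20% = €29,200
  → €30,740

€30,740 > €20,664, so the ordinary income tax governs.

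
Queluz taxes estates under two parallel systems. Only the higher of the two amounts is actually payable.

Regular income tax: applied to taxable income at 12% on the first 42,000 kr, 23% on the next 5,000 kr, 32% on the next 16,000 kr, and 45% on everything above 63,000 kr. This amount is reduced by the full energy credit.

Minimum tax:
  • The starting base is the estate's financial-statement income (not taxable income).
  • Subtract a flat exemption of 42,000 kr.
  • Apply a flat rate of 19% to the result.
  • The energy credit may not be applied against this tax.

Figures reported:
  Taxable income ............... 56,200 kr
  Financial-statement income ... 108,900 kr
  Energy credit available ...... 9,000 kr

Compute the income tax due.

12,711 kr

Minimum tax:
  Base (financial-statement income): 108,900 kr
  Less exemption 42,000 kr → base 66,900 kr
  66,900 kr × 19% = 12,711 kr

Regular income tax:
  42,000 kr × 12% = 5,040 kr
  5,000 kr × 23% = 1,150 kr
  9,200 kr × 32% = 2,944 kr
  → 9,134 kr
  Less energy credit 9,000 kr → 134 kr

12,711 kr > 134 kr, so the minimum tax is the binding amount.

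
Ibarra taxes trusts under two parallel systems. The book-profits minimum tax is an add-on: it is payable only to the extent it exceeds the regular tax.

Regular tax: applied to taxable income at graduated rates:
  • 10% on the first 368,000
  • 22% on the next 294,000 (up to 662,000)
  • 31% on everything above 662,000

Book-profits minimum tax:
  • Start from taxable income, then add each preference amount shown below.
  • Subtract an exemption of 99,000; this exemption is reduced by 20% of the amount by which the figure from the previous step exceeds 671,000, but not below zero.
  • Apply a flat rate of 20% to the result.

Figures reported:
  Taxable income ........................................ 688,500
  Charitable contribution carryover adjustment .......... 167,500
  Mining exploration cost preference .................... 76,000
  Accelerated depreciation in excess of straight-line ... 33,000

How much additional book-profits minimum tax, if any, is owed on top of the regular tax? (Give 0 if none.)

Book-profits minimum tax:
  Adjusted income: 688,500 + 167,500 + 76,000 + 33,000 = 965,000
  Exemption: 99,000 − 20% × (965,000 − 671,000) = 99,000 − 58,800 = 40,200
  Base: 965,000 − 40,200 = 924,800
  924,800 × 20% = 184,960

Regular tax:
  368,000 × 10% = 36,800
  294,000 × 22% = 64,680
  26,500 × 31% = 8,215
  → 109,695

Excess of book-profits minimum tax over regular tax: 184,960 − 109,695 = 75,265.

75,265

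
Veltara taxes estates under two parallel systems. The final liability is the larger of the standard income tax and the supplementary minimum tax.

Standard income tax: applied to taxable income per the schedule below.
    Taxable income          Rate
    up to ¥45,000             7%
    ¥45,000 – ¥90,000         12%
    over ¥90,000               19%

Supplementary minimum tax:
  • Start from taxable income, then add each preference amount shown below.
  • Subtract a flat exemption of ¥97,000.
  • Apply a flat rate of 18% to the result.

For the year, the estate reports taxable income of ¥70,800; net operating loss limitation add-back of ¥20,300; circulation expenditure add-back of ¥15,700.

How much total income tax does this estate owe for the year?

Standard income tax:
  ¥45,000 × 7% = ¥3,150
  ¥25,800 × 12% = ¥3,096
  → ¥6,246

Supplementary minimum tax:
  Adjusted income: ¥70,800 + ¥20,300 + ¥15,700 = ¥106,800
  Less exemption ¥97,000 → base ¥9,800
  ¥9,800 × 18% = ¥1,764

¥6,246 > ¥1,764, so the standard income tax governs.

¥6,246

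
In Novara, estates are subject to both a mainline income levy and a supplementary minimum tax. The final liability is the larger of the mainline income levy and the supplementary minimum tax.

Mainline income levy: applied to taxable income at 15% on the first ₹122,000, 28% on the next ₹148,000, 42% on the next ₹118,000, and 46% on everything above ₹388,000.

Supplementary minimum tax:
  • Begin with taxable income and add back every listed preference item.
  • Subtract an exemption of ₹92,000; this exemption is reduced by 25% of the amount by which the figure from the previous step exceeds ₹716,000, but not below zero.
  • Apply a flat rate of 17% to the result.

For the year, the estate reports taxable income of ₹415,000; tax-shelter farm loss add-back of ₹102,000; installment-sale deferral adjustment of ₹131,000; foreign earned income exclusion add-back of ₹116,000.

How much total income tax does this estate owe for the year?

Supplementary minimum tax:
  Adjusted income: ₹415,000 + ₹102,000 + ₹131,000 + ₹116,000 = ₹764,000
  Exemption: ₹92,000 − 25% × (₹764,000 − ₹716,000) = ₹92,000 − ₹12,000 = ₹80,000
  Base: ₹764,000 − ₹80,000 = ₹684,000
  ₹684,000 × 17% = ₹116,280

Mainline income levy:
  ₹122,000 × 15% = ₹18,300
  ₹148,000 × 28% = ₹41,440
  ₹118,000 × 42% = ₹49,560
  ₹27,000 × 46% = ₹12,420
  → ₹121,720

₹121,720 > ₹116,280, so the mainline income levy governs.

₹121,720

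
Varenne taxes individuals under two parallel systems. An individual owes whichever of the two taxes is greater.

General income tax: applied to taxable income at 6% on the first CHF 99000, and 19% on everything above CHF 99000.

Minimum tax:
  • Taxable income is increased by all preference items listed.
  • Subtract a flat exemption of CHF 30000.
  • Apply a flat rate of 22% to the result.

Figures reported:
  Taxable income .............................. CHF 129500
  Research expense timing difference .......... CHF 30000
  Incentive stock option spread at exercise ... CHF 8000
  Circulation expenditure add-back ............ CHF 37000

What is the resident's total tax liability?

CHF 38390

Minimum tax:
  Adjusted income: CHF 129500 + CHF 30000 + CHF 8000 + CHF 37000 = CHF 204500
  Less exemption CHF 30000 → base CHF 174500
  CHF 174500 × 22% = CHF 38390

General income tax:
  CHF 99000 × 6% = CHF 5940
  CHF 30500 × 19% = CHF 5795
  → CHF 11735

CHF 38390 > CHF 11735, so the minimum tax is the binding amount.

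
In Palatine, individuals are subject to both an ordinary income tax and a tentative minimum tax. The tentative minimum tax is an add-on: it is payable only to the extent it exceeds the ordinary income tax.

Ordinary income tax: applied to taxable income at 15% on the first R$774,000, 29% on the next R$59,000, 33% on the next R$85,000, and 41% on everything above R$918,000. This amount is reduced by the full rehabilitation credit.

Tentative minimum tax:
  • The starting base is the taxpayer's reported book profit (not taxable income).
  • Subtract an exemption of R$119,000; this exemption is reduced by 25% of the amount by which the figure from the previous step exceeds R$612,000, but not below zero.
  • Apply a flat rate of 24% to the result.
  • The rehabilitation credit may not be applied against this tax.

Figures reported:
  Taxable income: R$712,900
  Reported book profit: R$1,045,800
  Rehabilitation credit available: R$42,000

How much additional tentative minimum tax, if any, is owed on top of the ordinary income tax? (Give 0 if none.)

R$183,525

Ordinary income tax:
  R$712,900 × 15% = R$106,935
  Less rehabilitation credit R$42,000 → R$64,935

Tentative minimum tax:
  Base (reported book profit): R$1,045,800
  Exemption: R$119,000 − 25% × (R$1,045,800 − R$612,000) = R$119,000 − R$108,450 = R$10,550
  Base: R$1,045,800 − R$10,550 = R$1,035,250
  R$1,035,250 × 24% = R$248,460

Excess of tentative minimum tax over ordinary income tax: R$248,460 − R$64,935 = R$183,525.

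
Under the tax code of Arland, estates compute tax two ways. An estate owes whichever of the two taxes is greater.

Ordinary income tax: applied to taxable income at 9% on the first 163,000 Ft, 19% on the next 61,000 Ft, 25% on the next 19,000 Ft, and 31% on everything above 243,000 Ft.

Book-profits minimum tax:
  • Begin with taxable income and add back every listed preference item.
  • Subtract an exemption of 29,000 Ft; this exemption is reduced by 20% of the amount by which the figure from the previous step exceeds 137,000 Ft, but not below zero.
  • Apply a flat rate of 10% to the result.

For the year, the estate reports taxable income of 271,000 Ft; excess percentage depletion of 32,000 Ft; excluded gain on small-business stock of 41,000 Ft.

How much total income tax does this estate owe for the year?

Book-profits minimum tax:
  Adjusted income: 271,000 Ft + 32,000 Ft + 41,000 Ft = 344,000 Ft
  Exemption: 20% × (344,000 Ft − 137,000 Ft) = 41,400 Ft ≥ 29,000 Ft, so the exemption is fully phased out
  Base: 344,000 Ft − 0 Ft = 344,000 Ft
  344,000 Ft × 10% = 34,400 Ft

Ordinary income tax:
  163,000 Ft × 9% = 14,670 Ft
  61,000 Ft × 19% = 11,590 Ft
  19,000 Ft × 25% = 4,750 Ft
  28,000 Ft × 31% = 8,680 Ft
  → 39,690 Ft

39,690 Ft > 34,400 Ft, so the ordinary income tax governs.

39,690 Ft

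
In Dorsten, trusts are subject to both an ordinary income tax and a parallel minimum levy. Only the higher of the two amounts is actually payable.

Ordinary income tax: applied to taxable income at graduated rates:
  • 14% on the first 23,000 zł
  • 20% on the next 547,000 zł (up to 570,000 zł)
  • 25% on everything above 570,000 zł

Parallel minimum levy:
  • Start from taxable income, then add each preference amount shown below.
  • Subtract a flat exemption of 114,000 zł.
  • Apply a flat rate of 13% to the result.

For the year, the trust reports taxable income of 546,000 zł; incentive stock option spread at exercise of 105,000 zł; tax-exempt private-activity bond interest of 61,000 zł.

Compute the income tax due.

Ordinary income tax:
  23,000 zł × 14% = 3,220 zł
  523,000 zł × 20% = 104,600 zł
  → 107,820 zł

Parallel minimum levy:
  Adjusted income: 546,000 zł + 105,000 zł + 61,000 zł = 712,000 zł
  Less exemption 114,000 zł → base 598,000 zł
  598,000 zł × 13% = 77,740 zł

107,820 zł > 77,740 zł, so the ordinary income tax governs.

107,820 zł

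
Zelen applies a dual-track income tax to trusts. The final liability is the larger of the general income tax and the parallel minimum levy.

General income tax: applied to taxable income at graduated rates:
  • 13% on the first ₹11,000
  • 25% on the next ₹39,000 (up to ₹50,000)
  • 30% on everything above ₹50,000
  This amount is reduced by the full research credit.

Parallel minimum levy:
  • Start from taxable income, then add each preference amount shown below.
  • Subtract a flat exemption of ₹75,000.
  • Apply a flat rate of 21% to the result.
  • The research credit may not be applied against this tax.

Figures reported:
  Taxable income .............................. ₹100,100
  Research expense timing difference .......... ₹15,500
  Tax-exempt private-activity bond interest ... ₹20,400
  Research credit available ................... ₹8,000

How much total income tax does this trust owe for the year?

₹18,210

General income tax:
  ₹11,000 × 13% = ₹1,430
  ₹39,000 × 25% = ₹9,750
  ₹50,100 × 30% = ₹15,030
  → ₹26,210
  Less research credit ₹8,000 → ₹18,210

Parallel minimum levy:
  Adjusted income: ₹100,100 + ₹15,500 + ₹20,400 = ₹136,000
  Less exemption ₹75,000 → base ₹61,000
  ₹61,000 × 21% = ₹12,810

₹18,210 > ₹12,810, so the general income tax governs.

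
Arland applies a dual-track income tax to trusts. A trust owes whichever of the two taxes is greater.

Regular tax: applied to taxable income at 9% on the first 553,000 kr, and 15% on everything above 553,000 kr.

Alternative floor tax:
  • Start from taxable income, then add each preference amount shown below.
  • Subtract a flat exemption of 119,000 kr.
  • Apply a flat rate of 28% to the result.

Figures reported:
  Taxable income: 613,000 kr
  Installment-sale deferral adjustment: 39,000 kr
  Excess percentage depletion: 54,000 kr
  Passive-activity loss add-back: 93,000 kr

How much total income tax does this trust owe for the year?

Regular tax:
  553,000 kr × 9% = 49,770 kr
  60,000 kr × 15% = 9,000 kr
  → 58,770 kr

Alternative floor tax:
  Adjusted income: 613,000 kr + 39,000 kr + 54,000 kr + 93,000 kr = 799,000 kr
  Less exemption 119,000 kr → base 680,000 kr
  680,000 kr × 28% = 190,400 kr

190,400 kr > 58,770 kr, so the alternative floor tax is the binding amount.

190,400 kr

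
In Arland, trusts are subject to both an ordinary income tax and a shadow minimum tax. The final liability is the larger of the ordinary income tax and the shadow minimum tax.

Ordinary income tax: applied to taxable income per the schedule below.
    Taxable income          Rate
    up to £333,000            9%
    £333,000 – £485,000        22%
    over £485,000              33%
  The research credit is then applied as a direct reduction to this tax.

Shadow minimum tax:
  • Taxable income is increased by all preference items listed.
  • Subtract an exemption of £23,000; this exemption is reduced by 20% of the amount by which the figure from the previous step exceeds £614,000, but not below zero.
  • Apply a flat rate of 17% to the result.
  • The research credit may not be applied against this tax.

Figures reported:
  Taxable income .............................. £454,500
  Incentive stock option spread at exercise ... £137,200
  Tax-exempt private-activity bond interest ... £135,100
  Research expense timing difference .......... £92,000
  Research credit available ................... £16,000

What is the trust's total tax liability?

Shadow minimum tax:
  Adjusted income: £454,500 + £137,200 + £135,100 + £92,000 = £818,800
  Exemption: 20% × (£818,800 − £614,000) = £40,960 ≥ £23,000, so the exemption is fully phased out
  Base: £818,800 − £0 = £818,800
  £818,800 × 17% = £139,196

Ordinary income tax:
  £333,000 × 9% = £29,970
  £121,500 × 22% = £26,730
  → £56,700
  Less research credit £16,000 → £40,700

£139,196 > £40,700, so the shadow minimum tax is the binding amount.

£139,196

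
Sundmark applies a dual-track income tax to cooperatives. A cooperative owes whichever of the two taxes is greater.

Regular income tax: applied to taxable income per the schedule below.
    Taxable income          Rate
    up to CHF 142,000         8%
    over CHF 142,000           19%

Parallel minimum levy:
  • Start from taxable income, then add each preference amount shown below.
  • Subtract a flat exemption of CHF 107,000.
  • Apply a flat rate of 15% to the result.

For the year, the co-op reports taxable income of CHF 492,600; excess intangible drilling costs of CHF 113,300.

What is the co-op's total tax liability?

CHF 77,974

Regular income tax:
  CHF 142,000 × 8% = CHF 11,360
  CHF 350,600 × 19% = CHF 66,614
  → CHF 77,974

Parallel minimum levy:
  Adjusted income: CHF 492,600 + CHF 113,300 = CHF 605,900
  Less exemption CHF 107,000 → base CHF 498,900
  CHF 498,900 × 15% = CHF 74,835

CHF 77,974 > CHF 74,835, so the regular income tax governs.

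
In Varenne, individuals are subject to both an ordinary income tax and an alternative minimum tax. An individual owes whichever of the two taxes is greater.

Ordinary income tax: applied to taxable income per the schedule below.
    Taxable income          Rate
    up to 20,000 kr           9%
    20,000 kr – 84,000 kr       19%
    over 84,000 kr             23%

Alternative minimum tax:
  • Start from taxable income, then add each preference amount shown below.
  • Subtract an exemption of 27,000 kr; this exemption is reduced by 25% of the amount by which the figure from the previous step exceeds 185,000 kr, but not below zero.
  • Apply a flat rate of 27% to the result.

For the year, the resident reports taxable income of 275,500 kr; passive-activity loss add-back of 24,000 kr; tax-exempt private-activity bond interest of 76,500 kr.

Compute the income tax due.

Ordinary income tax:
  20,000 kr × 9% = 1,800 kr
  64,000 kr × 19% = 12,160 kr
  191,500 kr × 23% = 44,045 kr
  → 58,005 kr

Alternative minimum tax:
  Adjusted income: 275,500 kr + 24,000 kr + 76,500 kr = 376,000 kr
  Exemption: 25% × (376,000 kr − 185,000 kr) = 47,750 kr ≥ 27,000 kr, so the exemption is fully phased out
  Base: 376,000 kr − 0 kr = 376,000 kr
  376,000 kr × 27% = 101,520 kr

101,520 kr > 58,005 kr, so the alternative minimum tax is the binding amount.

101,520 kr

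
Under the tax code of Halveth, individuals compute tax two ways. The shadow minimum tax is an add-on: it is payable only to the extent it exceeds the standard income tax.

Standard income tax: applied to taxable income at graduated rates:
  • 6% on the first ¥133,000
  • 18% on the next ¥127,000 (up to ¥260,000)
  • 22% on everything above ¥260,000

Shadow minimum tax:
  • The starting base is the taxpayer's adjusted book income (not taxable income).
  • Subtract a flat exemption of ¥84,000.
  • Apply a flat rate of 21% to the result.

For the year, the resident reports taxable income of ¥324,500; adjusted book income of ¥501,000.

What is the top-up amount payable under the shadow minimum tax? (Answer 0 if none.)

Standard income tax:
  ¥133,000 × 6% = ¥7,980
  ¥127,000 × 18% = ¥22,860
  ¥64,500 × 22% = ¥14,190
  → ¥45,030

Shadow minimum tax:
  Base (adjusted book income): ¥501,000
  Less exemption ¥84,000 → base ¥417,000
  ¥417,000 × 21% = ¥87,570

Excess of shadow minimum tax over standard income tax: ¥87,570 − ¥45,030 = ¥42,540.

¥42,540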